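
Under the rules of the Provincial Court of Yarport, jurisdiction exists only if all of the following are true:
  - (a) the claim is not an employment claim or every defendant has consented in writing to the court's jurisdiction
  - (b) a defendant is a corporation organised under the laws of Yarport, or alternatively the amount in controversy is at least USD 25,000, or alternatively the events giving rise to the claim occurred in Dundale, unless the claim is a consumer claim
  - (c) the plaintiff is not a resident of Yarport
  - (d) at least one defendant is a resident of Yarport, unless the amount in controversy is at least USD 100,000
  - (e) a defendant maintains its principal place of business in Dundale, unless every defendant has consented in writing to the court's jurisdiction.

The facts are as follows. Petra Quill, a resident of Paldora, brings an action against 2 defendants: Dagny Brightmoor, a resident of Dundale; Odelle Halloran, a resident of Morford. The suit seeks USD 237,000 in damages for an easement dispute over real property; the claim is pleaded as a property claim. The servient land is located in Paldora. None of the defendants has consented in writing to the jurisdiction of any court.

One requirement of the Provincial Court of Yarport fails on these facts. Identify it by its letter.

(e)

The Provincial Court of Yarport:
  (a) The claim is a property claim, not an employment claim, so one alternative holds. Met.
  (b) The amount in controversy is 237,000 dollars, which meets the USD 25,000 floor, so this disjunct is met. Met.
  (c) The plaintiff resides in Paldora, which is not Yarport. Condition met.
  (d) No defendant resides in Yarport (they reside in Dundale, Morford). However, the amount in controversy is $237,000, which meets the $100,000 floor, so the 'unless' proviso supplies this condition. Satisfied.
  (e) No defendant is a corporation. Nor does the 'unless' clause help: no such written consent has been filed. Not satisfied.
Only condition (e) fails.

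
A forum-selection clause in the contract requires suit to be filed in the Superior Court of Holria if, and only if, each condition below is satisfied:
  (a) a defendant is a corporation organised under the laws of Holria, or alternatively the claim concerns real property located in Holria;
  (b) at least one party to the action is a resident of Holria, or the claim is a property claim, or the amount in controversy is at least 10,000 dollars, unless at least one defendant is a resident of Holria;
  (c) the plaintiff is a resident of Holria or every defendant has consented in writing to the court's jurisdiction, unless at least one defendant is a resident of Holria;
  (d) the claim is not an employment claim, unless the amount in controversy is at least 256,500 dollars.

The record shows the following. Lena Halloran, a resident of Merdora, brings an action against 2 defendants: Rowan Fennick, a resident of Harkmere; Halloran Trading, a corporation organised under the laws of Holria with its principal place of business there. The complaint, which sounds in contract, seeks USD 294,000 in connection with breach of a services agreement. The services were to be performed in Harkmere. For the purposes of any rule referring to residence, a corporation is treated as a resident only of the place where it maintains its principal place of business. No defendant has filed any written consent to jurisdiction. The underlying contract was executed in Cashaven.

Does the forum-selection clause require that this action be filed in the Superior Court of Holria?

Yes

The Superior Court of Holria:
  (a) Halloran Trading is organised under the laws of Holria, so this disjunct is met. Condition met.
  (b) Halloran Trading resides in Holria, so one alternative holds. Condition met.
  (c) The plaintiff resides in Merdora, not Holria; no such written consent has been filed — every alternative fails. But Halloran Trading resides in Holria, and the 'unless' clause therefore excuses the requirement. Condition met.
  (d) The claim is a contract claim, not an employment claim. Satisfied.
  → The clause applies.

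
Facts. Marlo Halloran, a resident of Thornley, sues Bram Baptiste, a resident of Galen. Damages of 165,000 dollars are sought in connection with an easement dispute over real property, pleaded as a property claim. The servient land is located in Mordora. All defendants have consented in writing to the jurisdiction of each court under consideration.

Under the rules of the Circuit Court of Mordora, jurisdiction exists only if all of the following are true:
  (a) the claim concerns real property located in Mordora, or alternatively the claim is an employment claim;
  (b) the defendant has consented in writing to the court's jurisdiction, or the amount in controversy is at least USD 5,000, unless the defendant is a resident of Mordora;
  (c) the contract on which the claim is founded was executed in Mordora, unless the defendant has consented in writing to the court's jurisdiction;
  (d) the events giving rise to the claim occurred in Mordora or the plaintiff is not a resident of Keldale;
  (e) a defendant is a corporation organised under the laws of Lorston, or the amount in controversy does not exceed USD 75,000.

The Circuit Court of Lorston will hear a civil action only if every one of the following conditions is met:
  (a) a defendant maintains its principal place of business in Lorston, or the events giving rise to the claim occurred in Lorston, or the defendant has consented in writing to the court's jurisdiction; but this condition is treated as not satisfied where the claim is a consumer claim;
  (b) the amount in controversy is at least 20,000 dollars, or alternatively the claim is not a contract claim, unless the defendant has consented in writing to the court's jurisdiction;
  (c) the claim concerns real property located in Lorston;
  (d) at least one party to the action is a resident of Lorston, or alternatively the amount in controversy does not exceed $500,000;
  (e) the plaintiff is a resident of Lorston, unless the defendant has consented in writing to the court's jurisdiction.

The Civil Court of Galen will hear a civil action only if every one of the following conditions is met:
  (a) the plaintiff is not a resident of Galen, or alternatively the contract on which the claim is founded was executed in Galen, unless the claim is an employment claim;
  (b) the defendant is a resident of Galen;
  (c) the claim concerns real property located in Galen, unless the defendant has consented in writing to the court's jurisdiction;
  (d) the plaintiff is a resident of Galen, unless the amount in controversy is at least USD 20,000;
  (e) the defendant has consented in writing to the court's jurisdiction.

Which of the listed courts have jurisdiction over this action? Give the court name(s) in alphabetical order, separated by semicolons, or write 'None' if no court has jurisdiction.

The Circuit Court of Mordora:
  (a) The property lies in Mordora — that alternative is enough. Satisfied.
  (b) Every defendant has filed written consent, which satisfies one of the alternatives. Met.
  (c) No contract (and hence no place of execution) is alleged. But every defendant has filed written consent, and the 'unless' clause therefore excuses the requirement. Condition met.
  (d) The operative events occurred in Mordora, so this disjunct is met. Condition met.
  (e) No defendant is a corporation; the amount in controversy is 165,000 dollars, above the $75,000 ceiling — every alternative fails. Fails.
  → At least one condition fails; no jurisdiction.
The Circuit Court of Lorston:
  (a) Every defendant has filed written consent — that alternative is enough. And the carve-out is inapplicable — the claim is a property claim, not a consumer claim. Condition met.
  (b) The amount in controversy is USD 165,000, which meets the USD 20,000 floor, which satisfies one of the alternatives. Met.
  (c) The property lies in Mordora, not Lorston. Fails.
  (d) The amount in controversy is $165,000, within the USD 500,000 ceiling — that alternative is enough. Condition met.
  (e) The plaintiff resides in Thornley, not Lorston. But every defendant has filed written consent, and the 'unless' clause therefore excuses the requirement. Met.
  → Not every requirement is met — no jurisdiction.
The Civil Court of Galen:
  (a) The plaintiff resides in Thornley, which is not Galen, which satisfies one of the alternatives. Satisfied.
  (b) The defendant resides in Galen. Condition met.
  (c) The property lies in Mordora, not Galen. The proviso rescues it, though: every defendant has filed written consent. Condition met.
  (d) The plaintiff resides in Thornley, not Galen. However, the amount in controversy is 165,000 dollars, which meets the $20,000 floor, so the 'unless' proviso supplies this condition. Satisfied.
  (e) Every defendant has filed written consent. Condition met.
  → Every requirement is satisfied — jurisdiction.

the Civil Court of Galen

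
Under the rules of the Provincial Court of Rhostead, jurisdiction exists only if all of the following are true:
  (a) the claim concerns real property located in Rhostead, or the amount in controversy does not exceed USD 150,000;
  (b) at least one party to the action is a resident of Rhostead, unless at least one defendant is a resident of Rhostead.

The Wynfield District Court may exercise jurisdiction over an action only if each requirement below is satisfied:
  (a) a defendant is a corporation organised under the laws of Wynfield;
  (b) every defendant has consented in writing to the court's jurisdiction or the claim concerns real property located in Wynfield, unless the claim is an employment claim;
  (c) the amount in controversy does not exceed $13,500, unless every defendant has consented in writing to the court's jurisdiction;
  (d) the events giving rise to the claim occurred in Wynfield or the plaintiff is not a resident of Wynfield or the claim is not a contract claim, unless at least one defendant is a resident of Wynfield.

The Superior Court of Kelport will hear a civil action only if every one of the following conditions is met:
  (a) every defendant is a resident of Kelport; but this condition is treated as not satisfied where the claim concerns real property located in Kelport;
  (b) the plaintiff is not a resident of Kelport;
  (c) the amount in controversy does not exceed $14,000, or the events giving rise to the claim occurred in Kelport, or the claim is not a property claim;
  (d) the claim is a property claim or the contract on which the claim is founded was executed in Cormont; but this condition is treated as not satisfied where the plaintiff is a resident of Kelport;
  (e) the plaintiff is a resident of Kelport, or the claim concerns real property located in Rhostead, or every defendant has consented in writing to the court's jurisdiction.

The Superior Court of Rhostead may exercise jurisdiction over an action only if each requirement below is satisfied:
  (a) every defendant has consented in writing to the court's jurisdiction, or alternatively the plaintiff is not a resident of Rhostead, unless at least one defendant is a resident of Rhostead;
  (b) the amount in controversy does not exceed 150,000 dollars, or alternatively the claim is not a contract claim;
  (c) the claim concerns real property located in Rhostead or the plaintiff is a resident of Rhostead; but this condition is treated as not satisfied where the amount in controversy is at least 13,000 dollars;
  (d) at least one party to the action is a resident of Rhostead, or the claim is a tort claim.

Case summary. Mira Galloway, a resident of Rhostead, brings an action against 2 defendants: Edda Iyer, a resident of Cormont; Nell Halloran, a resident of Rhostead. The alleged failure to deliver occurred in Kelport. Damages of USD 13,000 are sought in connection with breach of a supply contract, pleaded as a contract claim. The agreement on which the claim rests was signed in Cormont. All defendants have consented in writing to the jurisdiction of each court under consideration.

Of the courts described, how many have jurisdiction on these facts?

1

The Provincial Court of Rhostead:
  (a) The amount in controversy is 13,000 dollars, within the 150,000 dollars ceiling, which satisfies one of the alternatives. Satisfied.
  (b) Mira Galloway resides in Rhostead. Satisfied.
  → The court has jurisdiction.
The Wynfield District Court:
  (a) No defendant is a corporation. Not met.
  (b) Every defendant has filed written consent, so one alternative holds. Condition met.
  (c) The amount in controversy is $13,000, within the 13,500 dollars ceiling. Met.
  (d) The plaintiff resides in Rhostead, which is not Wynfield, so one alternative holds. Condition met.
  → No jurisdiction.
The Superior Court of Kelport:
  (a) The defendants reside as follows — Edda Iyer in Cormont, Nell Halloran in Rhostead — not all in Kelport. Fails.
  (b) The plaintiff resides in Rhostead, which is not Kelport. Condition met.
  (c) The amount in controversy is $13,000, within the $14,000 ceiling, so this disjunct is met. Met.
  (d) The contract was executed in Cormont, so this disjunct is met. The carve-out does not apply: the plaintiff resides in Rhostead, not Kelport. Met.
  (e) Every defendant has filed written consent, which satisfies one of the alternatives. Condition met.
  → At least one condition fails; no jurisdiction.
The Superior Court of Rhostead:
  (a) Every defendant has filed written consent, which satisfies one of the alternatives. Met.
  (b) The amount in controversy is 13,000 dollars, within the USD 150,000 ceiling, so one alternative holds. Met.
  (c) The plaintiff resides in Rhostead — that alternative is enough. However, the amount in controversy is USD 13,000, which meets the $13,000 floor, which falls within the stated exception and so defeats the condition. Condition not met.
  (d) Mira Galloway resides in Rhostead, which satisfies one of the alternatives. Satisfied.
  → No jurisdiction.
Courts with jurisdiction: the Provincial Court of Rhostead — 1 in total.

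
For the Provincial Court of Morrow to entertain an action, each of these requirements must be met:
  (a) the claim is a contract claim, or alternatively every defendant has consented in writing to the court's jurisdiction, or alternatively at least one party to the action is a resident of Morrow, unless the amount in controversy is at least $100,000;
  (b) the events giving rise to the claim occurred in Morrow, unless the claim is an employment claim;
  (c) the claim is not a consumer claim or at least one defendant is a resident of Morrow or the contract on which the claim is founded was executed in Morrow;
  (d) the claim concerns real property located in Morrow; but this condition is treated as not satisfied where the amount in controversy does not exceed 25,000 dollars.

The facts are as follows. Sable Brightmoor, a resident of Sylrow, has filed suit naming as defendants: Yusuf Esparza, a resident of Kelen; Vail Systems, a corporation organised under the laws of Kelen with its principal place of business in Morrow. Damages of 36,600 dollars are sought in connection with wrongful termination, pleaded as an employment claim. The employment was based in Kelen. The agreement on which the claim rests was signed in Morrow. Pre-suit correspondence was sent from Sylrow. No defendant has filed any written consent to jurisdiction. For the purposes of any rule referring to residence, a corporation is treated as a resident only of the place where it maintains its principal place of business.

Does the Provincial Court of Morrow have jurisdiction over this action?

The Provincial Court of Morrow:
  (a) Vail Systems resides in Morrow — that alternative is enough. Met.
  (b) The operative events occurred in Kelen, not Morrow. But the claim is an employment claim, and the 'unless' clause therefore excuses the requirement. Met.
  (c) The claim is an employment claim, not a consumer claim, which satisfies one of the alternatives. Condition met.
  (d) The claim does not concern real property. Not satisfied.
  → The court lacks jurisdiction.

No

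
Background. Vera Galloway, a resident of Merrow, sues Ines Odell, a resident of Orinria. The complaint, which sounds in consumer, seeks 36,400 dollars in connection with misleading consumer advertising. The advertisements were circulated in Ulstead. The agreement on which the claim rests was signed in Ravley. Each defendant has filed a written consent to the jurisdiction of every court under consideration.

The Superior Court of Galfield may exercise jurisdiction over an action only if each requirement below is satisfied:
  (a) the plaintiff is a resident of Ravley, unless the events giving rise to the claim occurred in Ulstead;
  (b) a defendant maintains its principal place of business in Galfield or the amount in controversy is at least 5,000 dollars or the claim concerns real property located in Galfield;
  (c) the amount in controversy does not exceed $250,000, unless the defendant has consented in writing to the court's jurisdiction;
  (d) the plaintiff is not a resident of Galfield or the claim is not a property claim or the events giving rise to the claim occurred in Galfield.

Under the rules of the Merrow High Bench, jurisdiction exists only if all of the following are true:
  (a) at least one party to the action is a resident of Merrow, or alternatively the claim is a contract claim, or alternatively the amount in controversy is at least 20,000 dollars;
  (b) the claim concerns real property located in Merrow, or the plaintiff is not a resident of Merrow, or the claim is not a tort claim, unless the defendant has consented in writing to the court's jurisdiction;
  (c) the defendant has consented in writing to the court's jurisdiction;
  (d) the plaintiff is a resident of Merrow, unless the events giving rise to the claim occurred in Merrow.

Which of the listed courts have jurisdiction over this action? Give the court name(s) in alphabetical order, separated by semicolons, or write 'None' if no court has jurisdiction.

The Superior Court of Galfield:
  (a) The plaintiff resides in Merrow, not Ravley. However, the operative events occurred in Ulstead, so the 'unless' proviso supplies this condition. Condition met.
  (b) The amount in controversy is $36,400, which meets the 5,000 dollars floor, so one alternative holds. Met.
  (c) The amount in controversy is USD 36,400, within the 250,000 dollars ceiling. Condition met.
  (d) The plaintiff resides in Merrow, which is not Galfield, so this disjunct is met. Condition met.
  → Every requirement is satisfied — jurisdiction.
The Merrow High Bench:
  (a) Vera Galloway resides in Merrow, so this disjunct is met. Condition met.
  (b) The claim is a consumer claim, not a tort claim, so this disjunct is met. Met.
  (c) Every defendant has filed written consent. Condition met.
  (d) The plaintiff resides in Merrow. Met.
  → Jurisdiction lies.

the Merrow High Bench; the Superior Court of Galfield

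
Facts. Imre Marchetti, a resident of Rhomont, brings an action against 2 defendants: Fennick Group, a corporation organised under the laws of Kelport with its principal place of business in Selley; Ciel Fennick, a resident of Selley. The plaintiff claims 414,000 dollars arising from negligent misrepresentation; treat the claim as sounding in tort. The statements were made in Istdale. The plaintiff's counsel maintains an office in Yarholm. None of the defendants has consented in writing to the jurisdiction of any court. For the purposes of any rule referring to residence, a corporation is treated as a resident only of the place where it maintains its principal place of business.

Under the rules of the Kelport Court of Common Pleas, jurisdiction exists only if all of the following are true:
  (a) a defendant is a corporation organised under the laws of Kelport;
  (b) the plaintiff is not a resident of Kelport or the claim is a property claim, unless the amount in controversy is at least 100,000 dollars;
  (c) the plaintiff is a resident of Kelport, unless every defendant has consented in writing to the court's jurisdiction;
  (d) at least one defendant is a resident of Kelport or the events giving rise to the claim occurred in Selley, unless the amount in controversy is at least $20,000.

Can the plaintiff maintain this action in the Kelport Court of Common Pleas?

No

The Kelport Court of Common Pleas:
  (a) Fennick Group is organised under the laws of Kelport. Satisfied.
  (b) The plaintiff resides in Rhomont, which is not Kelport, so this disjunct is met. Satisfied.
  (c) The plaintiff resides in Rhomont, not Kelport. The proviso offers no rescue either, since no such written consent has been filed. Fails.
  (d) No defendant resides in Kelport (they reside in Selley, Selley); the operative events occurred in Istdale, not Selley — none of the alternatives is met. But the amount in controversy is 414,000 dollars, which meets the USD 20,000 floor, and the 'unless' clause therefore excuses the requirement. Condition met.
  → The court lacks jurisdiction.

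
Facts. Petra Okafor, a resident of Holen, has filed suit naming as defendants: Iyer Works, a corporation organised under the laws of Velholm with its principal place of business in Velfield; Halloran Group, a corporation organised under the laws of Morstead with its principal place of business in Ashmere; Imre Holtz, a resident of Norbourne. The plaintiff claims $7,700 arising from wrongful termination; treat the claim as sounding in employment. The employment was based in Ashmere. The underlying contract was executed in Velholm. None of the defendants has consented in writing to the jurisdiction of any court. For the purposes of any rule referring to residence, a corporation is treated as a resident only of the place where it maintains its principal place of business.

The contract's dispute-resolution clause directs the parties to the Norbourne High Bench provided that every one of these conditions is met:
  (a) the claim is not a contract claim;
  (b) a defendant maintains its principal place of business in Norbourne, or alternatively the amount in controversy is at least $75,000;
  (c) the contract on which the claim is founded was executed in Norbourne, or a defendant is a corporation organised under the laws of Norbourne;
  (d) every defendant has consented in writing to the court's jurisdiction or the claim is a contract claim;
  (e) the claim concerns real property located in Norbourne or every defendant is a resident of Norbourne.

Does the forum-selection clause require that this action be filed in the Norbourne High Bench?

No

The Norbourne High Bench:
  (a) The claim is an employment claim, not a contract claim. Satisfied.
  (b) The corporate defendant(s) have their principal place of business in Ashmere, Velfield, not Norbourne; the amount in controversy is 7,700 dollars, below the 75,000 dollars floor — every alternative fails. Fails.
  (c) The contract was executed in Velholm, not Norbourne; the corporate defendant(s) are organised in Morstead, Velholm, not Norbourne — no alternative holds. Fails.
  (d) No such written consent has been filed; the claim is an employment claim, not a contract claim — every alternative fails. Not met.
  (e) The claim does not concern real property; the defendants reside as follows — Iyer Works in Velfield, Halloran Group in Ashmere, Imre Holtz in Norbourne — not all in Norbourne — none of the alternatives is met. Not satisfied.
  → Forum clause is not triggered.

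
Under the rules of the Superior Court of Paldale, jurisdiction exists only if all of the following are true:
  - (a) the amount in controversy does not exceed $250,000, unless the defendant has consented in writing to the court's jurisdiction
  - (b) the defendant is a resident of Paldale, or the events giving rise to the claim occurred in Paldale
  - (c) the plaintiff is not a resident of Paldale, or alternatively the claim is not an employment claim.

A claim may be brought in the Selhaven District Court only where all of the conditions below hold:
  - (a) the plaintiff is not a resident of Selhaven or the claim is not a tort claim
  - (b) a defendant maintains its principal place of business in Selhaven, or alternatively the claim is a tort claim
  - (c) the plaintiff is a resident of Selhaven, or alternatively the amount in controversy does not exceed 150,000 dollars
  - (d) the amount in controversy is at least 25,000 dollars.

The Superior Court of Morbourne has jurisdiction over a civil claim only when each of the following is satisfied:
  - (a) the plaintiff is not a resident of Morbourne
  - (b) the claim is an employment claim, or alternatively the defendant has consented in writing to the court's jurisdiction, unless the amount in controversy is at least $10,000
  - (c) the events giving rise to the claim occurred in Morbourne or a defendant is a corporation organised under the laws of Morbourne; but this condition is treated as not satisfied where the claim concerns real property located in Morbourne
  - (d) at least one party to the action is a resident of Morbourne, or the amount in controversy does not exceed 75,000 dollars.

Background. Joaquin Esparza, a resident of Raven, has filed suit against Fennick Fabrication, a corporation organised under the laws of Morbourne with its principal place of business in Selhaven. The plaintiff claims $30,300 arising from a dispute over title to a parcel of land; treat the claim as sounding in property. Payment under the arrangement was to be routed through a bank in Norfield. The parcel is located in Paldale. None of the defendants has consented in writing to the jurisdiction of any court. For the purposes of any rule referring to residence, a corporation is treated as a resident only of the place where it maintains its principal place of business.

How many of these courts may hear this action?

3

The Superior Court of Paldale:
  (a) The amount in controversy is 30,300 dollars, within the 250,000 dollars ceiling. Condition met.
  (b) The operative events occurred in Paldale, which satisfies one of the alternatives. Satisfied.
  (c) The plaintiff resides in Raven, which is not Paldale, which satisfies one of the alternatives. Satisfied.
  → Every requirement is satisfied — jurisdiction.
The Selhaven District Court:
  (a) The plaintiff resides in Raven, which is not Selhaven — that alternative is enough. Condition met.
  (b) Fennick Fabrication has its principal place of business in Selhaven, so this disjunct is met. Satisfied.
  (c) The amount in controversy is 30,300 dollars, within the USD 150,000 ceiling — that alternative is enough. Satisfied.
  (d) The amount in controversy is $30,300, which meets the 25,000 dollars floor. Condition met.
  → The court has jurisdiction.
The Superior Court of Morbourne:
  (a) The plaintiff resides in Raven, which is not Morbourne. Met.
  (b) The claim is a property claim, not an employment claim; no such written consent has been filed — every alternative fails. However, the amount in controversy is 30,300 dollars, which meets the $10,000 floor, so the 'unless' proviso supplies this condition. Met.
  (c) Fennick Fabrication is organised under the laws of Morbourne, so this disjunct is met. The exception is not triggered, since the property lies in Paldale, not Morbourne. Condition met.
  (d) The amount in controversy is USD 30,300, within the $75,000 ceiling, so this disjunct is met. Met.
  → Jurisdiction lies.
Courts with jurisdiction: the Superior Court of Paldale, the Selhaven District Court, the Superior Court of Morbourne — 3 in total.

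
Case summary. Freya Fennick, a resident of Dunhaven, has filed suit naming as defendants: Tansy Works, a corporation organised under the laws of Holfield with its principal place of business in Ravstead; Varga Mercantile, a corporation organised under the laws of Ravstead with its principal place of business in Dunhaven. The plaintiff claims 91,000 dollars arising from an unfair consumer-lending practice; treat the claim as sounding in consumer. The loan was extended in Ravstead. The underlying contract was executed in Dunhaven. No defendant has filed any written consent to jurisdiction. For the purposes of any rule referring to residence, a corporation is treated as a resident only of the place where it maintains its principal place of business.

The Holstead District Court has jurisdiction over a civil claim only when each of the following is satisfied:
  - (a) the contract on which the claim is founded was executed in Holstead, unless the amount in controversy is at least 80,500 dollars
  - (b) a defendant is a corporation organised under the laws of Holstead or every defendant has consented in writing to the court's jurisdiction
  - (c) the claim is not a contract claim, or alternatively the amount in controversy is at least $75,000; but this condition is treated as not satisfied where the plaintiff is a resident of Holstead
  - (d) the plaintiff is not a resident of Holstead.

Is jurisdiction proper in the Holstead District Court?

The Holstead District Court:
  (a) The contract was executed in Dunhaven, not Holstead. But the amount in controversy is USD 91,000, which meets the USD 80,500 floor, and the 'unless' clause therefore excuses the requirement. Condition met.
  (b) The corporate defendant(s) are organised in Holfield, Ravstead, not Holstead; no such written consent has been filed — every alternative fails. Fails.
  (c) The claim is a consumer claim, not a contract claim, so one alternative holds. The carve-out does not apply: the plaintiff resides in Dunhaven, not Holstead. Condition met.
  (d) The plaintiff resides in Dunhaven, which is not Holstead. Satisfied.
  → No jurisdiction.

No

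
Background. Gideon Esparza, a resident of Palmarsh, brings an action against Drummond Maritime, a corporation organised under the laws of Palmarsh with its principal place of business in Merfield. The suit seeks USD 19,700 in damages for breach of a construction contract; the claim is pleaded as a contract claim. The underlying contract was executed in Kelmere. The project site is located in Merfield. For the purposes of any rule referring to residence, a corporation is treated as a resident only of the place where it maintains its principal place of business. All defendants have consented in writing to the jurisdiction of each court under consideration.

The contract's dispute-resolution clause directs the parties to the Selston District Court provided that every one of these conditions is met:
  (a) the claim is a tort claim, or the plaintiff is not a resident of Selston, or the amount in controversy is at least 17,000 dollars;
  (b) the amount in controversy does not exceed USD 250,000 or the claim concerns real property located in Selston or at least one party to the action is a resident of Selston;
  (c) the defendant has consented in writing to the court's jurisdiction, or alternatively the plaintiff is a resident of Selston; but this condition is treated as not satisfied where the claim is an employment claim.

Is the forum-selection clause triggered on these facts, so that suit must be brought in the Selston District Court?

Yes

The Selston District Court:
  (a) The plaintiff resides in Palmarsh, which is not Selston, so this disjunct is met. Satisfied.
  (b) The amount in controversy is $19,700, within the $250,000 ceiling, which satisfies one of the alternatives. Satisfied.
  (c) Every defendant has filed written consent, so one alternative holds. The carve-out does not apply: the claim is a contract claim, not an employment claim. Satisfied.
  → The clause applies.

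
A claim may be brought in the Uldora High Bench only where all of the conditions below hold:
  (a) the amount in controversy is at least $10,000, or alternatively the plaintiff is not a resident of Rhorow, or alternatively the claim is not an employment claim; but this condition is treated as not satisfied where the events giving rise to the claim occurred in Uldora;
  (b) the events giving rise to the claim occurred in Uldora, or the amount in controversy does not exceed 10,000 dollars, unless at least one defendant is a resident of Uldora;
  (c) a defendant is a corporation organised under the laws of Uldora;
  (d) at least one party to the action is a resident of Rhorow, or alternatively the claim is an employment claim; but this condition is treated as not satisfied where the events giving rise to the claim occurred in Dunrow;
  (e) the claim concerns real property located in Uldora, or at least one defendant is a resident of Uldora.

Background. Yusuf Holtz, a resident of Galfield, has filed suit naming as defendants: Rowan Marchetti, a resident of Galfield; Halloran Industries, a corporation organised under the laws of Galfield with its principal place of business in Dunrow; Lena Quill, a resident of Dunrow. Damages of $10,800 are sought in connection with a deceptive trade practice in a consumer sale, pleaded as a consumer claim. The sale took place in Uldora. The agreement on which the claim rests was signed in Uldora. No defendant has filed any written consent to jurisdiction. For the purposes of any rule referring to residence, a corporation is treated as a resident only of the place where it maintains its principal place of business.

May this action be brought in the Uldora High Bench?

No

The Uldora High Bench:
  (a) The amount in controversy is 10,800 dollars, which meets the $10,000 floor, so one alternative holds. But the operative events occurred in Uldora, triggering the carve-out and defeating this condition. Condition not met.
  (b) The operative events occurred in Uldora, so this disjunct is met. Condition met.
  (c) The corporate defendant(s) are organised in Galfield, not Uldora. Not satisfied.
  (d) No party resides in Rhorow; the claim is a consumer claim, not an employment claim — none of the alternatives is met. Not met.
  (e) The claim does not concern real property; no defendant resides in Uldora (they reside in Galfield, Dunrow, Dunrow) — every alternative fails. Not met.
  → No jurisdiction.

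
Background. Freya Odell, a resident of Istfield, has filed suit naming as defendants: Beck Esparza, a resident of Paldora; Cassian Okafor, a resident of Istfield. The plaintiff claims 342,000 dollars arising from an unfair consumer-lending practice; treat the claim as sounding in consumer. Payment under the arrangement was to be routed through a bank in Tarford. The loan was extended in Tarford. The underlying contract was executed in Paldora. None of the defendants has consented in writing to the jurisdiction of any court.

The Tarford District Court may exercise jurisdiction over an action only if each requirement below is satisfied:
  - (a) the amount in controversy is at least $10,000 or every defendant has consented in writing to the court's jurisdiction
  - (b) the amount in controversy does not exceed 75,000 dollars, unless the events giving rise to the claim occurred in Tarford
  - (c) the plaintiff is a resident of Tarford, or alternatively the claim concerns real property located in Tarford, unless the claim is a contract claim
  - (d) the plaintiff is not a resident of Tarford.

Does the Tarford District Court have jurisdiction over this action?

The Tarford District Court:
  (a) The amount in controversy is 342,000 dollars, which meets the $10,000 floor, which satisfies one of the alternatives. Met.
  (b) The amount in controversy is 342,000 dollars, above the 75,000 dollars ceiling. However, the operative events occurred in Tarford, so the 'unless' proviso supplies this condition. Condition met.
  (c) The plaintiff resides in Istfield, not Tarford; the claim does not concern real property — no alternative holds. And the claim is a consumer claim, not a contract claim, so the proviso does not save it. Not met.
  (d) The plaintiff resides in Istfield, which is not Tarford. Met.
  → Not every requirement is met — no jurisdiction.

No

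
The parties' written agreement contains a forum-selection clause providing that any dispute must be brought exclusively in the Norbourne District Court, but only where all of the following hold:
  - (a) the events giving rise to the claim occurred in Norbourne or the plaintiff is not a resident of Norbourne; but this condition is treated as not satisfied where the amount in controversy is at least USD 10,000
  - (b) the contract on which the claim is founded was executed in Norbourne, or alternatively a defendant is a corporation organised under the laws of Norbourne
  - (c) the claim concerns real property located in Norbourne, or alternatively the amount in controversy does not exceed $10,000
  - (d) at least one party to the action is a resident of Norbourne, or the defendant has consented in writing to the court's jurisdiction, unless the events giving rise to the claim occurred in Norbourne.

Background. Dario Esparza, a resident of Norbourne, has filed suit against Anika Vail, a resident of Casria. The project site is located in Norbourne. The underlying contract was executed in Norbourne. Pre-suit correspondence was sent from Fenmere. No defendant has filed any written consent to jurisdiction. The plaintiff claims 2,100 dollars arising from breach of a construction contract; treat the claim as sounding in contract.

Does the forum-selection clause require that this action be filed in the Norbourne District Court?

The Norbourne District Court:
  (a) The operative events occurred in Norbourne, so this disjunct is met. And the carve-out is inapplicable — the amount in controversy is $2,100, below the 10,000 dollars floor. Met.
  (b) The contract was executed in Norbourne, which satisfies one of the alternatives. Satisfied.
  (c) The amount in controversy is USD 2,100, within the 10,000 dollars ceiling, which satisfies one of the alternatives. Satisfied.
  (d) Dario Esparza resides in Norbourne, which satisfies one of the alternatives. Satisfied.
  → The clause applies.

Yes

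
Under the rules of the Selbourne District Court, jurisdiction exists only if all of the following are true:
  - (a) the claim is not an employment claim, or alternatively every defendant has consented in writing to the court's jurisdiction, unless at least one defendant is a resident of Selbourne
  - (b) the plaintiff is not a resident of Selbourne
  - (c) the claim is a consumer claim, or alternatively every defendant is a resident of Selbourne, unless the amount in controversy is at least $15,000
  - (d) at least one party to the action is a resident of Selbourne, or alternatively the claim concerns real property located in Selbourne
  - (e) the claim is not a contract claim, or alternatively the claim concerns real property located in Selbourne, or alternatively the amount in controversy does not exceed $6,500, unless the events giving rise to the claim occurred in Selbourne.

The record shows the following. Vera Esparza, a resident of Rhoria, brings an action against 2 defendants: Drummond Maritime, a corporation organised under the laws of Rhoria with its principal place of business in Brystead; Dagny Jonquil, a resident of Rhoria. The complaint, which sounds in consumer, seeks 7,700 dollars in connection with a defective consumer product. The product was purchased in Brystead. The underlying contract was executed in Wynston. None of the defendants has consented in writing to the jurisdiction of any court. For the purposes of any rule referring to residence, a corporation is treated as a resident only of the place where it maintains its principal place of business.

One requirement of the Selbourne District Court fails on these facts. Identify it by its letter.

(d)

The Selbourne District Court:
  (a) The claim is a consumer claim, not an employment claim, which satisfies one of the alternatives. Condition met.
  (b) The plaintiff resides in Rhoria, which is not Selbourne. Met.
  (c) The claim is a consumer claim, which satisfies one of the alternatives. Condition met.
  (d) No party resides in Selbourne; the claim does not concern real property — no alternative holds. Condition not met.
  (e) The claim is a consumer claim, not a contract claim — that alternative is enough. Met.
Only condition (d) fails.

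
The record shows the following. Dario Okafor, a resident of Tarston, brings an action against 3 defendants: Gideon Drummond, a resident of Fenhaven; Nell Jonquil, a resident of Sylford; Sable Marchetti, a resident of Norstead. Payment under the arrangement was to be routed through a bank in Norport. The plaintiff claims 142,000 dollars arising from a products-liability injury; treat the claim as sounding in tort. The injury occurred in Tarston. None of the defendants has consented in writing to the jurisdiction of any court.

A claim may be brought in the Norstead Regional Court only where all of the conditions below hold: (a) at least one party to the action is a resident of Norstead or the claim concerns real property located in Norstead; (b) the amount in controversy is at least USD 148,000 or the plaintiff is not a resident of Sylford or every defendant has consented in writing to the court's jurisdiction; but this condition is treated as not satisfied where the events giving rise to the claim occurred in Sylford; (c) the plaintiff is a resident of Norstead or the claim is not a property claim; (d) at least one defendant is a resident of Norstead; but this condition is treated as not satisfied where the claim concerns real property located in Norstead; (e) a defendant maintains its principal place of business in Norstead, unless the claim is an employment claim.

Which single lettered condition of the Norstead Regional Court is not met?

(e)

The Norstead Regional Court:
  (a) Sable Marchetti resides in Norstead — that alternative is enough. Satisfied.
  (b) The plaintiff resides in Tarston, which is not Sylford, so this disjunct is met. The carve-out does not apply: the operative events occurred in Tarston, not Sylford. Met.
  (c) The claim is a tort claim, not a property claim, which satisfies one of the alternatives. Met.
  (d) Sable Marchetti resides in Norstead. The exception is not triggered, since the claim does not concern real property. Met.
  (e) No defendant is a corporation. The proviso offers no rescue either, since the claim is a tort claim, not an employment claim. Not met.
Only condition (e) fails.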